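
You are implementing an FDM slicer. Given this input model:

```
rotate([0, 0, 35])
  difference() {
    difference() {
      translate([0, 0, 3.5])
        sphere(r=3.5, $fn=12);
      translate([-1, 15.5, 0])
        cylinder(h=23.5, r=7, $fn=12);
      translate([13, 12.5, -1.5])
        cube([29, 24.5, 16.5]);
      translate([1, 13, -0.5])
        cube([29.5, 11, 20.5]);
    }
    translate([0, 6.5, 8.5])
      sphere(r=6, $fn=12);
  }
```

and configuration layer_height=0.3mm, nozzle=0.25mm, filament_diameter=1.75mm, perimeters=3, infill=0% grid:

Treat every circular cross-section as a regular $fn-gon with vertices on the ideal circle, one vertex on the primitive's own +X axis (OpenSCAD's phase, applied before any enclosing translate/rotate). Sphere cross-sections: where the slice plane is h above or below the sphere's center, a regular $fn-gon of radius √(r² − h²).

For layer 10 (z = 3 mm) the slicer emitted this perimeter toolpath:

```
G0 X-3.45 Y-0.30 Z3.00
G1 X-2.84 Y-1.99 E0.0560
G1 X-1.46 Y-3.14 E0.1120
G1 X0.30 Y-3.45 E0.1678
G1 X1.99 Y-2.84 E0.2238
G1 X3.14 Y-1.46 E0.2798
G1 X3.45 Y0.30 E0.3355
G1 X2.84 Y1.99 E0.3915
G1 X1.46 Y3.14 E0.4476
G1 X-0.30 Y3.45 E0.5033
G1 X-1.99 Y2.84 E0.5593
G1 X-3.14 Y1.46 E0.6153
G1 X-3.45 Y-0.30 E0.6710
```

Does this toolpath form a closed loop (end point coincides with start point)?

Start point (G0): (-3.45, -0.30). End point (last G1): the path returns to the start — closed.

yes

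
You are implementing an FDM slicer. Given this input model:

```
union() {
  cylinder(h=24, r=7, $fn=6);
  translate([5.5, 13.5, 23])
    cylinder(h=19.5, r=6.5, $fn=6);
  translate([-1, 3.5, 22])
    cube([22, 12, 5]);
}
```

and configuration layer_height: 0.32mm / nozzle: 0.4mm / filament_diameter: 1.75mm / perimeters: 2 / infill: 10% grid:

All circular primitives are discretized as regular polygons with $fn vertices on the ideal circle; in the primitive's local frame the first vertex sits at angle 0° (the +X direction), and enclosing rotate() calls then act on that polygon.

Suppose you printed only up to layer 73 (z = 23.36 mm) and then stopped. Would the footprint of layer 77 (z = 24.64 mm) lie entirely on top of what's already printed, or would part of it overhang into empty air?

entirely on top

Compare the two slices. At z = 23.36: the cylinder: section is a regular 6-gon, circumradius r=7 (area = (6/2)·7.000²·sin(360°/6) = 127.31 mm²); the r=6.5 cylinder at (5.5, 13.5) gives a regular 6-gon of circumradius 6.5 (constant along its height) (area = (6/2)·6.500²·sin(360°/6) = 109.77 mm²); the cube at (-1, 3.5) is present — its section is the full 22×12 rectangle (area 264.00 mm²); Taking the union: the regions partially overlap — summed areas 501.07 mm² minus the doubly-counted overlap 92.00 mm² gives 409.07 mm² — area = 409.07 mm². At z = 24.64: the cylinder is absent (z outside [0, 24]); the r=6.5 cylinder at (5.5, 13.5) contributes a regular 6-gon of circumradius 6.5 (area = (6/2)·6.500²·sin(360°/6) = 109.77 mm²); the cube at (-1, 3.5) is present — its section is the full 22×12 rectangle (area 264.00 mm²); Combining (union): the regions partially overlap — summed areas 373.77 mm² minus the doubly-counted overlap 78.57 mm² gives 295.19 mm² — area = 295.19 mm². Checking containment: the cross-section at z = 24.64 is a subset of the cross-section at z = 23.36.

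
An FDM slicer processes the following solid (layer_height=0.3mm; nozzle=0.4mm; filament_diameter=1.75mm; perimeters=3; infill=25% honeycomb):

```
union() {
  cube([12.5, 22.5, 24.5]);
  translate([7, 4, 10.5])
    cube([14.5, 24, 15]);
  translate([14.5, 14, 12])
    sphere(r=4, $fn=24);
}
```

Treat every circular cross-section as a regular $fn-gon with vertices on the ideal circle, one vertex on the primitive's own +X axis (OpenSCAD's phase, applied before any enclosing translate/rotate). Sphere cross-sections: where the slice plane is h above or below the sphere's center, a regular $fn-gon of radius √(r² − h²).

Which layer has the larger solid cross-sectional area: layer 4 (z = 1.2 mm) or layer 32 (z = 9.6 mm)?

layer 32 (z = 9.6 mm)

Layer 4 (z = 1.2): the cube (footprint 12.5×22.5) is included at this height (area 281.25 mm²); the cube at (7, 4) does not reach this height (z outside [10.5, 25.5]); the sphere at (14.5, 14) does not reach this height (|z−center|=10.800 > r=4); Taking the union: only the 12.5×22.5 cube is present, so the union is just that shape — area = 281.25 mm². So its area = 281.25 mm². Layer 32 (z = 9.6): the cube is present — its section is the full 12.5×22.5 rectangle (area 281.25 mm²); the cube at (7, 4) does not reach this height (z outside [10.5, 25.5]); the r=4 sphere at (14.5, 14) slices to a regular 24-gon of circumradius 3.200 (√(r²−h²) with h=2.4 from center) (area = (24/2)·3.200²·sin(360°/24) = 31.80 mm²); Merging all regions: the regions partially overlap — summed areas 313.05 mm² minus the doubly-counted overlap 4.07 mm² gives 308.98 mm² — area = 308.98 mm². So its area = 308.98 mm². Layer 32 is larger (308.98 vs 281.25 mm²).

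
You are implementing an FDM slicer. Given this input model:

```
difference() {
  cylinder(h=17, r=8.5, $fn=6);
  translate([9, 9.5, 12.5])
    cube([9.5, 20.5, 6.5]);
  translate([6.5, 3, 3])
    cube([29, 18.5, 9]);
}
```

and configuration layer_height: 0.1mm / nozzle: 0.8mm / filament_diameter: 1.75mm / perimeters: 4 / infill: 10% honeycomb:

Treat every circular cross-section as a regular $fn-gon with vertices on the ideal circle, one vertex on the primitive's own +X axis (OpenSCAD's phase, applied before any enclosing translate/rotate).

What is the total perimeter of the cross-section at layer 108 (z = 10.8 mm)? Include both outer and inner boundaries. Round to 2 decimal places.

At z = 10.8 mm: the r=8.5 cylinder gives a regular 6-gon of circumradius 8.5 (constant along its height) (perimeter = 2·6·8.500·sin(180°/6) = 51.00 mm); the cube at (9, 9.5) does not reach this height (z outside [12.5, 19]); the 29×18.5 cube at (6.5, 3) contributes its full rectangle (perimeter 95.00 mm); Subtracting the remaining from the first: starting from the r=8.5 cylinder, the 29×18.5 cube at (6.5, 3) partially overlaps it — only the 0.06 mm² overlap (of its 536.50 mm²) is removed, clipping the outline — boundary = 51.20 mm. Overall, the cross-section is a single solid region. Total boundary length (outer) = 51.20 mm.

51.20 mm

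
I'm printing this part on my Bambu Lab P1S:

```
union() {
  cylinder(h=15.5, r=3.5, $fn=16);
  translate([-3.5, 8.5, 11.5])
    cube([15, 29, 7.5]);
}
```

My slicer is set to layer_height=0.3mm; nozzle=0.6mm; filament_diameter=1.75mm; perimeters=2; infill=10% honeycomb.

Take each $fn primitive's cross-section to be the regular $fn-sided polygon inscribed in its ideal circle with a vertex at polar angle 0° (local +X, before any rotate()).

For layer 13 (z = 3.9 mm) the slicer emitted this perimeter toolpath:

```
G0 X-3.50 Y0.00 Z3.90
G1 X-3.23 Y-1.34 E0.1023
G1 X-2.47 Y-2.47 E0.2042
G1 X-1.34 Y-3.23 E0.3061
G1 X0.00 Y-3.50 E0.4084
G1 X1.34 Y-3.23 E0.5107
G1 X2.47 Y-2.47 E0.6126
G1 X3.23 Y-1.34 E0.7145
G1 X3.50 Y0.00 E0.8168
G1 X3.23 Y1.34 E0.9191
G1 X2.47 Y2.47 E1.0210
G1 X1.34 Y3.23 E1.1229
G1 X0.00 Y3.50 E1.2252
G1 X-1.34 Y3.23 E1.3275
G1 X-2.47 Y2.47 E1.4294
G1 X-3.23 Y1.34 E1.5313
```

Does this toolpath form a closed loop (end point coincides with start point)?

Start point (G0): (-3.50, 0.00). End point (last G1): the path does not return to the start — open.

no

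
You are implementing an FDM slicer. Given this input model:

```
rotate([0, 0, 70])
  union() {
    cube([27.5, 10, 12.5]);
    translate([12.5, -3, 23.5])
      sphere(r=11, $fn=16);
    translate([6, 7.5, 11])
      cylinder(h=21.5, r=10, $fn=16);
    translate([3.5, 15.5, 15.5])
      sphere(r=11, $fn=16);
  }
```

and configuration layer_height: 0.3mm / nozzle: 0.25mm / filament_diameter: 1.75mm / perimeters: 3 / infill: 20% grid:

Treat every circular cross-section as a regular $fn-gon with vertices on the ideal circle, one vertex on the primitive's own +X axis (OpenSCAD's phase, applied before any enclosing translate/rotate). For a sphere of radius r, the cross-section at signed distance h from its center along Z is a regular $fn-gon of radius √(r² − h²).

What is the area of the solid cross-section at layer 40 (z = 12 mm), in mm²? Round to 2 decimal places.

At z = 12 mm: the cube (footprint 27.5×10) is included at this height (area 275.00 mm²); the sphere at (12.5, -3) is absent (|z−center|=11.500 > r=11); the r=10 cylinder at (6, 7.5) gives a regular 16-gon of circumradius 10 (constant along its height) (area = (16/2)·10.000²·sin(360°/16) = 306.15 mm²); the r=11 sphere at (3.5, 15.5) contributes a regular 16-gon of circumradius √(11²−3.5²) = 10.428 (area = (16/2)·10.428²·sin(360°/16) = 332.93 mm²); Merging all regions: the regions partially overlap — summed areas 914.08 mm² minus the doubly-counted overlap 305.81 mm² gives 608.27 mm² — area = 608.27 mm²; (rotated 70° about Z; rotation is an isometry so areas/perimeters/island counts are preserved). Overall, the cross-section is a single solid region. Net area = 608.27 mm².

608.27 mm²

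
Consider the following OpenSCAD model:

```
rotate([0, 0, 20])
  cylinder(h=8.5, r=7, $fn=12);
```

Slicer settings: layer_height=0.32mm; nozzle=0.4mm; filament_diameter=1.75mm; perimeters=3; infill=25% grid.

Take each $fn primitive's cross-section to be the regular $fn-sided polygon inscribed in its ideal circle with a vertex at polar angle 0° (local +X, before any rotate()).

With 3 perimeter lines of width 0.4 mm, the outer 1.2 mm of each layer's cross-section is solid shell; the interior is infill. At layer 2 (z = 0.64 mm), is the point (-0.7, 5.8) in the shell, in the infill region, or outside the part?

At z = 0.64 mm: the r=7 cylinder gives a regular 12-gon of circumradius 7 (constant along its height); (rotated 20° about Z; rotation is an isometry so areas/perimeters/island counts are preserved). Overall, the cross-section is a single solid region. Undo the 20° rotation: the query point maps to (1.326, 5.690) in the un-rotated model frame. The nearest boundary edge runs (3.50, 6.06)→(0.00, 7.00); distance from the point to it = 0.92 mm. The point is inside the cross-section, 0.92 mm from the nearest boundary — within the 1.2 mm shell band (3 × 0.4).

shell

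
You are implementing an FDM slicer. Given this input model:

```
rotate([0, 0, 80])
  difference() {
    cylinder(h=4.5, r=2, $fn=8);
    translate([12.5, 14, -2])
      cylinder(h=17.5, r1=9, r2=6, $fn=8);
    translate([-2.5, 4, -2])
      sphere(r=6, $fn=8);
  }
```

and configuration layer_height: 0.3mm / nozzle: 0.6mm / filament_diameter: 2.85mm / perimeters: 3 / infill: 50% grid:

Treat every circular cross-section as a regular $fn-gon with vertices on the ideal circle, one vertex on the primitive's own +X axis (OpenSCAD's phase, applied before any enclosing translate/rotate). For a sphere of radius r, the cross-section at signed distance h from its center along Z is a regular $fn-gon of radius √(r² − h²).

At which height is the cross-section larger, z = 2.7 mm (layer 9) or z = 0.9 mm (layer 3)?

layer 9 (z = 2.7 mm)

Layer 9 (z = 2.7): the cylinder: section is a regular 8-gon, circumradius r=2 (area = (8/2)·2.000²·sin(360°/8) = 11.31 mm²); the cone at (12.5, 14) (r1=9→r2=6) has section circumradius 8.194 here — a regular 8-gon (area = (8/2)·8.194²·sin(360°/8) = 189.92 mm²); the r=6 sphere at (-2.5, 4) slices to a regular 8-gon of circumradius 3.730 (√(r²−h²) with h=4.7 from center) (area = (8/2)·3.730²·sin(360°/8) = 39.34 mm²); Subtracting the remaining from the first: starting from the r=2 cylinder (11.31 mm²), the cone at (12.5, 14) misses the remaining region (no effect); the r=6 sphere at (-2.5, 4) partially overlaps it — only the 1.25 mm² overlap (of its 39.34 mm²) is removed, clipping the outline — area = 10.06 mm²; (whole slice rotated 80° about Z — lengths, areas and connectivity unchanged). So its area = 10.06 mm². Layer 3 (z = 0.9): the r=2 cylinder gives a regular 8-gon of circumradius 2 (constant along its height) (area = (8/2)·2.000²·sin(360°/8) = 11.31 mm²); the cone at (12.5, 14): at t=0.166 of its height the radius interpolates to r₁+(r₂−r₁)t = 8.503, giving a regular 8-gon of that circumradius (area = (8/2)·8.503²·sin(360°/8) = 204.49 mm²); the sphere at (-2.5, 4): section is a regular 8-gon, circumradius = √(r²−h²) = √(6²−2.9²) = 5.253 (area = (8/2)·5.253²·sin(360°/8) = 78.04 mm²); Taking the first minus the rest: starting from the r=2 cylinder (11.31 mm²), the cone at (12.5, 14) misses the remaining region (no effect); the r=6 sphere at (-2.5, 4) partially overlaps it — only the 6.21 mm² overlap (of its 78.04 mm²) is removed, clipping the outline — area = 5.11 mm²; (whole slice rotated 80° about Z — lengths, areas and connectivity unchanged). So its area = 5.11 mm². Layer 9 is larger (10.06 vs 5.11 mm²).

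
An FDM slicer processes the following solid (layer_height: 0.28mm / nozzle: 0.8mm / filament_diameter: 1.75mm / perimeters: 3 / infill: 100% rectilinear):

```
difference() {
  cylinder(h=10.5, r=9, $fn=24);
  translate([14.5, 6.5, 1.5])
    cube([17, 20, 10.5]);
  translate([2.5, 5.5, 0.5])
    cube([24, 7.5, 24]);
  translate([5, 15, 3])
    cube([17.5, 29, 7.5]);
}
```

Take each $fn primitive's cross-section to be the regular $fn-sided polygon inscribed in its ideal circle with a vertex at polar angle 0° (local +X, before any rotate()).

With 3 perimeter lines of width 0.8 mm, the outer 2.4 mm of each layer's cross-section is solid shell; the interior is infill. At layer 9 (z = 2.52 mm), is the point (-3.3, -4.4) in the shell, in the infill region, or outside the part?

At z = 2.52 mm: the cylinder: section is a regular 24-gon, circumradius r=9; the cube at (14.5, 6.5) is present — its section is the full 17×20 rectangle; the cube at (2.5, 5.5) (footprint 24×7.5) is included at this height; the cube at (5, 15) does not reach this height (z outside [3, 10.5]); Taking the first minus the rest: starting from the r=9 cylinder, the 17×20 cube at (14.5, 6.5) misses the remaining region (no effect); the 24×7.5 cube at (2.5, 5.5) partially overlaps it — only the 8.65 mm² overlap (of its 180.00 mm²) is removed, clipping the outline — 1 connected region. Overall, the cross-section is a single solid region. The nearest boundary edge runs (-4.50, -7.79)→(-6.36, -6.36); distance from the point to it = 3.42 mm. The point is inside the cross-section and 3.42 mm from the nearest boundary — more than the 2.4 mm shell width (3 × 0.8), so it's in the infill interior.

infill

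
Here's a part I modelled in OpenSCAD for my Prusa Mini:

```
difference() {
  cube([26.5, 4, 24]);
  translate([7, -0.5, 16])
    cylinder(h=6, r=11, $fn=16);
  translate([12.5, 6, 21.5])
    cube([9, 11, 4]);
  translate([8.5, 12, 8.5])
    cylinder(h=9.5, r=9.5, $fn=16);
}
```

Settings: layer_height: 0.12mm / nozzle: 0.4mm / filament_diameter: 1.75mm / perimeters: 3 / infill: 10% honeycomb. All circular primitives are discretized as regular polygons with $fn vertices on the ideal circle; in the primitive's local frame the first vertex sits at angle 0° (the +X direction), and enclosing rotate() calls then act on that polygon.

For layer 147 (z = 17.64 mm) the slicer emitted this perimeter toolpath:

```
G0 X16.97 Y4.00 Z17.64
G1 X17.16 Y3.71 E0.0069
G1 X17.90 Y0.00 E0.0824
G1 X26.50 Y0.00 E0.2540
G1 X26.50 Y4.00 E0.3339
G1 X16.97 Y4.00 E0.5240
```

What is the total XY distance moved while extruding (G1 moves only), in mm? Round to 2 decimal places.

Sum the Euclidean lengths of each G1 segment: total = 26.26 mm.

26.26 mm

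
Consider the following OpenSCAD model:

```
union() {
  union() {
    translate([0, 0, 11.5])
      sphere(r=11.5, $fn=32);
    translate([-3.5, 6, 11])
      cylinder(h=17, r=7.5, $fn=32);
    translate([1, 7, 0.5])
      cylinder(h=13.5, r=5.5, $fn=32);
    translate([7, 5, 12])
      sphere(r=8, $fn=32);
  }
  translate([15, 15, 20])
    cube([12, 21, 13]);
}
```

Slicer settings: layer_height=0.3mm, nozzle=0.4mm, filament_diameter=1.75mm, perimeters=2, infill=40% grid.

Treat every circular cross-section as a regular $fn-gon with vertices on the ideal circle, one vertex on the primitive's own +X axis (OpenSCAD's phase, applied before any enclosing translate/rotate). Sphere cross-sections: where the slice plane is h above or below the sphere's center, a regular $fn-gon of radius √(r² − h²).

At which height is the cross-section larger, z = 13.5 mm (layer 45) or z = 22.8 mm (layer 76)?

layer 45 (z = 13.5 mm)

Layer 45 (z = 13.5): the sphere: section is a regular 32-gon, circumradius = √(r²−h²) = √(11.5²−2²) = 11.325 (area = (32/2)·11.325²·sin(360°/32) = 400.33 mm²); the cylinder at (-3.5, 6): section is a regular 32-gon, circumradius r=7.5 (area = (32/2)·7.500²·sin(360°/32) = 175.58 mm²); the cylinder at (1, 7): section is a regular 32-gon, circumradius r=5.5 (area = (32/2)·5.500²·sin(360°/32) = 94.42 mm²); the r=8 sphere at (7, 5) contributes a regular 32-gon of circumradius √(8²−1.5²) = 7.858 (area = (32/2)·7.858²·sin(360°/32) = 192.75 mm²); Merging all regions: the regions partially overlap — summed areas 863.08 mm² minus the doubly-counted overlap 354.64 mm² gives 508.44 mm² — area = 508.44 mm²; the cube at (15, 15) is absent (z outside [20, 33]); Merging all regions: only that combined region is present, so the union is just that shape — area = 508.44 mm². So its area = 508.44 mm². Layer 76 (z = 22.8): the sphere: section is a regular 32-gon, circumradius = √(r²−h²) = √(11.5²−11.3²) = 2.135 (area = (32/2)·2.135²·sin(360°/32) = 14.23 mm²); the cylinder at (-3.5, 6): section is a regular 32-gon, circumradius r=7.5 (area = (32/2)·7.500²·sin(360°/32) = 175.58 mm²); the cylinder at (1, 7) is not intersected at this z (z outside [0.5, 14]); the sphere at (7, 5) does not reach this height (|z−center|=10.800 > r=8); Combining (union): the regions partially overlap — summed areas 189.82 mm² minus the doubly-counted overlap 8.93 mm² gives 180.88 mm² — area = 180.88 mm²; the cube at (15, 15) (footprint 12×21) is included at this height (area 252.00 mm²); Merging all regions: the 2 present regions are separate (no shared area or edge), so areas and boundary lengths simply add and each stays a separate island — area = 432.88 mm². So its area = 432.88 mm². Layer 45 is larger (508.44 vs 432.88 mm²).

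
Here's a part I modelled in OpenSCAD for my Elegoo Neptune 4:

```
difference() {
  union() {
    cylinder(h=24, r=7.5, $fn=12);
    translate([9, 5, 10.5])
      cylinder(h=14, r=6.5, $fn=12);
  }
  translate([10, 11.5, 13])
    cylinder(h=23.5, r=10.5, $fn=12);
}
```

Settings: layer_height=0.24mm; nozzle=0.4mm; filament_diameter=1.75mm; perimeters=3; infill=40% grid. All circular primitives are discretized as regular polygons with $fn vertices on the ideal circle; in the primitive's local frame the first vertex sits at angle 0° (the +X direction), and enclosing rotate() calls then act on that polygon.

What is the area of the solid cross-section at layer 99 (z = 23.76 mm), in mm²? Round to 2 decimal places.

170.44 mm²

At z = 23.76 mm: the r=7.5 cylinder contributes a regular 12-gon of circumradius 7.5 (area = (12/2)·7.500²·sin(360°/12) = 168.75 mm²); the r=6.5 cylinder at (9, 5) gives a regular 12-gon of circumradius 6.5 (constant along its height) (area = (12/2)·6.500²·sin(360°/12) = 126.75 mm²); Taking the union: the regions partially overlap — summed areas 295.50 mm² minus the doubly-counted overlap 20.94 mm² gives 274.56 mm² — area = 274.56 mm²; the cylinder at (10, 11.5): section is a regular 12-gon, circumradius r=10.5 (area = (12/2)·10.500²·sin(360°/12) = 330.75 mm²); After the difference (first − rest): starting from that combined region (274.56 mm²), the r=10.5 cylinder at (10, 11.5) partially overlaps it — only the 104.11 mm² overlap (of its 330.75 mm²) is removed, clipping the outline — area = 170.44 mm². Overall, the cross-section is a single solid region. Net area = 170.44 mm².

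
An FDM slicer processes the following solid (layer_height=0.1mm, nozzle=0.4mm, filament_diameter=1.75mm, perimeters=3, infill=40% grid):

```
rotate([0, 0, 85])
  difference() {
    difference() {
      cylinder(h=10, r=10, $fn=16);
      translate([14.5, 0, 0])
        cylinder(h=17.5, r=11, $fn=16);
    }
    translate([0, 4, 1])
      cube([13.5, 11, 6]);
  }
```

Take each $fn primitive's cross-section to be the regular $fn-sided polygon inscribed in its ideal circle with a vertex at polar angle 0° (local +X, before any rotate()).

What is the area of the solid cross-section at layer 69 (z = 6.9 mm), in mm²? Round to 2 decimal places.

213.42 mm²

At z = 6.9 mm: the cylinder: section is a regular 16-gon, circumradius r=10 (area = (16/2)·10.000²·sin(360°/16) = 306.15 mm²); the cylinder at (14.5, 0): section is a regular 16-gon, circumradius r=11 (area = (16/2)·11.000²·sin(360°/16) = 370.44 mm²); After the difference (first − rest): starting from the r=10 cylinder (306.15 mm²), the r=11 cylinder at (14.5, 0) partially overlaps it — only the 63.56 mm² overlap (of its 370.44 mm²) is removed, clipping the outline — area = 242.58 mm²; the cube at (0, 4) is present — its section is the full 13.5×11 rectangle (area 148.50 mm²); After the difference (first − rest): starting from the result so far (242.58 mm²), the 13.5×11 cube at (0, 4) partially overlaps it — only the 29.16 mm² overlap (of its 148.50 mm²) is removed, clipping the outline — area = 213.42 mm²; (rotated 85° about Z; rotation is an isometry so areas/perimeters/island counts are preserved). Overall, the cross-section is a single solid region. Net area = 213.42 mm².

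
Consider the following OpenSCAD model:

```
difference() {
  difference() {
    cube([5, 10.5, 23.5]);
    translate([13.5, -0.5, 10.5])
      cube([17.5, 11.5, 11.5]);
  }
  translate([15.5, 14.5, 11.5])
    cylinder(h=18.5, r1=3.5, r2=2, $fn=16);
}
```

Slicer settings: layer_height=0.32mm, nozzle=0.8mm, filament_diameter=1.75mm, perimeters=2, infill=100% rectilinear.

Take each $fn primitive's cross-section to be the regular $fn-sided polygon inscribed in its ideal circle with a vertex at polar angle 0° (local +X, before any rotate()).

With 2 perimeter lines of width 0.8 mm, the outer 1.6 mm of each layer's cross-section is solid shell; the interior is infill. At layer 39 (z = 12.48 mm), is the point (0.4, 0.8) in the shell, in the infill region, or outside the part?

shell

At z = 12.48 mm: the cube (footprint 5×10.5) is included at this height; the cube at (13.5, -0.5) is present — its section is the full 17.5×11.5 rectangle; Subtracting the remaining from the first: starting from the 5×10.5 cube, the 17.5×11.5 cube at (13.5, -0.5) misses the remaining region (no effect) — 1 connected region; the cone at (15.5, 14.5): at t=0.053 of its height the radius interpolates to r₁+(r₂−r₁)t = 3.421, giving a regular 16-gon of that circumradius; After the difference (first − rest): starting from that combined region, the cone at (15.5, 14.5) misses the remaining region (no effect) — 1 connected region. Overall, the cross-section is a single solid region. The nearest boundary edge runs (0.00, 0.00)→(0.00, 10.50); distance from the point to it = 0.40 mm. The point is inside the cross-section, 0.40 mm from the nearest boundary — within the 1.6 mm shell band (2 × 0.8).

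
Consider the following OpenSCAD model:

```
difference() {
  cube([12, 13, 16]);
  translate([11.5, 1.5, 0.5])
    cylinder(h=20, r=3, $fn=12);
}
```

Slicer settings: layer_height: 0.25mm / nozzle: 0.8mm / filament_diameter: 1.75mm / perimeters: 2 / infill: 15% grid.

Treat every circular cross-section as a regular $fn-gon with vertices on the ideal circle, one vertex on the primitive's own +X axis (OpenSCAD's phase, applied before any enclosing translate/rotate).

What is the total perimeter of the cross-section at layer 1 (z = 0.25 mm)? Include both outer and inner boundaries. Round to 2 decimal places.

At z = 0.25 mm: the cube (footprint 12×13) is included at this height (perimeter 50.00 mm); the cylinder at (11.5, 1.5) does not reach this height (z outside [0.5, 20.5]); After the difference (first − rest): none of the subtracted shapes is present at this height, so the 12×13 cube is unchanged — boundary = 50.00 mm. Overall, the cross-section is a single solid region. Total boundary length (outer) = 50.00 mm.

50.00 mm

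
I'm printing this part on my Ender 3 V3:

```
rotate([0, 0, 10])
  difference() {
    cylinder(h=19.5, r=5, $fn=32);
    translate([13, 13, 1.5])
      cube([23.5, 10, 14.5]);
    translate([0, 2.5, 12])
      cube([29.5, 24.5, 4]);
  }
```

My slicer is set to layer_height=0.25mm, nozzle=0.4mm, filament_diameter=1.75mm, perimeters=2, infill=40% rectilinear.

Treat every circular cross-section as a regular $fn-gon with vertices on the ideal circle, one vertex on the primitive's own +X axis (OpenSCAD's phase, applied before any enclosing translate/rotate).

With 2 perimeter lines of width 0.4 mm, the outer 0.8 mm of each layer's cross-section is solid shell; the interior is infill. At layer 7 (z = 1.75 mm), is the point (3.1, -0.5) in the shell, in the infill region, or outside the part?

infill

At z = 1.75 mm: the cylinder: section is a regular 32-gon, circumradius r=5; the cube at (13, 13) (footprint 23.5×10) is included at this height; the cube at (0, 2.5) does not reach this height (z outside [12, 16]); After the difference (first − rest): starting from the r=5 cylinder, the 23.5×10 cube at (13, 13) misses the remaining region (no effect) — 1 connected region; (rotated 10° about Z; rotation is an isometry so areas/perimeters/island counts are preserved). Overall, the cross-section is a single solid region. Undo the 10° rotation: the query point maps to (2.966, -1.031) in the un-rotated model frame. The nearest boundary edge runs (4.90, -0.98)→(4.62, -1.91); distance from the point to it = 1.84 mm. The point is inside the cross-section and 1.84 mm from the nearest boundary — more than the 0.8 mm shell width (2 × 0.4), so it's in the infill interior.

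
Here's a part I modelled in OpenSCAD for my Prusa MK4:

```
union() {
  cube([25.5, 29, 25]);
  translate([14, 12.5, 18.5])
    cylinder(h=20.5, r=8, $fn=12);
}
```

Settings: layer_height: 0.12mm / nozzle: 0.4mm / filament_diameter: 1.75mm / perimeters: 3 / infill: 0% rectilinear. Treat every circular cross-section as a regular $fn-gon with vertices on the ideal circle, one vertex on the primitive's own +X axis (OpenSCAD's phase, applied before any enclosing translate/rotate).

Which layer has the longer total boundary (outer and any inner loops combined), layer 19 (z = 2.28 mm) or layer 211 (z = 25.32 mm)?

Layer 19 (z = 2.28): the cube is present — its section is the full 25.5×29 rectangle (perimeter 109.00 mm); the cylinder at (14, 12.5) is absent (z outside [18.5, 39]); Taking the union: only the 25.5×29 cube is present, so the union is just that shape — boundary = 109.00 mm. So its perimeter = 109.00 mm. Layer 211 (z = 25.32): the cube is absent (z outside [0, 25]); the cylinder at (14, 12.5): section is a regular 12-gon, circumradius r=8 (perimeter = 2·12·8.000·sin(180°/12) = 49.69 mm); Combining (union): only the r=8 cylinder at (14, 12.5) is present, so the union is just that shape — boundary = 49.69 mm. So its perimeter = 49.69 mm. Layer 19 is larger (109.00 vs 49.69 mm).

layer 19 (z = 2.28 mm)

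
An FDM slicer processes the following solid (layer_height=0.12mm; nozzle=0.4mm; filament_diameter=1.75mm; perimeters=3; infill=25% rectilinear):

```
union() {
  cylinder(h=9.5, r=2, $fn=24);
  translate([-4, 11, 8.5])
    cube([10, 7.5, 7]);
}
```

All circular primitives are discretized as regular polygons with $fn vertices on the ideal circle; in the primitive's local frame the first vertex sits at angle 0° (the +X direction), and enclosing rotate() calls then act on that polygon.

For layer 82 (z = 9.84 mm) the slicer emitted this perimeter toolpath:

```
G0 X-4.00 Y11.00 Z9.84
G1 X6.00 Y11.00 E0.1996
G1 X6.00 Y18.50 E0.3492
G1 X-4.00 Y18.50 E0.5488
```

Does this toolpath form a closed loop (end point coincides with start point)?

no

Start point (G0): (-4.00, 11.00). End point (last G1): the path does not return to the start — open.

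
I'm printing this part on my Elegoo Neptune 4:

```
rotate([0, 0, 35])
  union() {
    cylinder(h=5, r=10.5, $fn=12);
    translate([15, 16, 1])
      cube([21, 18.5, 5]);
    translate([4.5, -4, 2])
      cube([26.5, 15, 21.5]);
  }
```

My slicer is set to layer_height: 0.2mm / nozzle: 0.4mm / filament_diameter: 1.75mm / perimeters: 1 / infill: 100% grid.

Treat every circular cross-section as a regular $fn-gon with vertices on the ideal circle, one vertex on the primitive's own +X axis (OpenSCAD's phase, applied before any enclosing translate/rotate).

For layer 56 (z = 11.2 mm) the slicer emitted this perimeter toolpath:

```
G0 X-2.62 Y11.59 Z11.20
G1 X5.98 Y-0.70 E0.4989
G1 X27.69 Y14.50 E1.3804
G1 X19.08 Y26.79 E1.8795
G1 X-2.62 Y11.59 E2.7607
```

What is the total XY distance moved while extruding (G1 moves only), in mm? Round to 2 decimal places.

Sum the Euclidean lengths of each G1 segment: total = 83.00 mm.

83.00 mm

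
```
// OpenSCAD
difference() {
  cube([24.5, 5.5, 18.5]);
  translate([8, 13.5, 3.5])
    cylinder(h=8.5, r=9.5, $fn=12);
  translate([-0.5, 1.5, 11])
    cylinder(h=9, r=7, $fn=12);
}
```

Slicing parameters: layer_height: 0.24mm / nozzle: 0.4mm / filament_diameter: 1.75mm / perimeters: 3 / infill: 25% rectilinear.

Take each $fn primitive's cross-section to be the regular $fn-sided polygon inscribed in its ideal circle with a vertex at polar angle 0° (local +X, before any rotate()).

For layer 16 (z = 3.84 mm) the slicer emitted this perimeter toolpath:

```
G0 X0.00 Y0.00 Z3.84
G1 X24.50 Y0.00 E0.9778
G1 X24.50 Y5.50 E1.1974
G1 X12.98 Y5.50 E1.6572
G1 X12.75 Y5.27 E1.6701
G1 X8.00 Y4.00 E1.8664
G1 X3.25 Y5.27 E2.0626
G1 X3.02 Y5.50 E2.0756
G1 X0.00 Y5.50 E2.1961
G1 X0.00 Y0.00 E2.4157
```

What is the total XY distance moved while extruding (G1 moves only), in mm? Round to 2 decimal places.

Sum the Euclidean lengths of each G1 segment: total = 60.52 mm.

60.52 mm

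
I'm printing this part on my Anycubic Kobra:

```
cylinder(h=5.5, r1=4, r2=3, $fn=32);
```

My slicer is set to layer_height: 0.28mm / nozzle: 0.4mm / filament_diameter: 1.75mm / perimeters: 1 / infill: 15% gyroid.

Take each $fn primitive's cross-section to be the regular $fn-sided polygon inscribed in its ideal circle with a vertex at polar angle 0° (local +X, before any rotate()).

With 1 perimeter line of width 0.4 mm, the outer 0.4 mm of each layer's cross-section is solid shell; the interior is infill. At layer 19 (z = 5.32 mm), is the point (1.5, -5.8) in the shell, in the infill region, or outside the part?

At z = 5.32 mm: the cone contributes a regular 32-gon of circumradius 3.033 (interpolated between r1=4 and r2=3 at t=0.967). Overall, the cross-section is a single solid region. The nearest boundary edge runs (0.59, -2.97)→(1.16, -2.80); distance from the point to it = 2.97 mm. The point is not inside any of the regions above, so it lies outside the cross-section (2.97 mm from the nearest boundary).

outside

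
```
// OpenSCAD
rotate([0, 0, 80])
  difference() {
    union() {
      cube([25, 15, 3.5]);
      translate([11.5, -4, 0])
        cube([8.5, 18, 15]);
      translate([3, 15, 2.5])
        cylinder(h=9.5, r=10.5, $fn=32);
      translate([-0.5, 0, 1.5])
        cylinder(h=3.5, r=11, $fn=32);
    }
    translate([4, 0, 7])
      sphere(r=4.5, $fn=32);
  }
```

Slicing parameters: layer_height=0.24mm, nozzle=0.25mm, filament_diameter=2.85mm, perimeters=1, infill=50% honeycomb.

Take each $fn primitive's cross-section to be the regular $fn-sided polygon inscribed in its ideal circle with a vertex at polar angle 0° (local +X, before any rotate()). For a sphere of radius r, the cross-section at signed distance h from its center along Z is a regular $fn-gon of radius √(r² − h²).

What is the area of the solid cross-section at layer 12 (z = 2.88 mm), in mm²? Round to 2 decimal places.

891.74 mm²

At z = 2.88 mm: the cube (footprint 25×15) is included at this height (area 375.00 mm²); the 8.5×18 cube at (11.5, -4) contributes its full rectangle (area 153.00 mm²); the cylinder at (3, 15): section is a regular 32-gon, circumradius r=10.5 (area = (32/2)·10.500²·sin(360°/32) = 344.14 mm²); the r=11 cylinder at (-0.5, 0) contributes a regular 32-gon of circumradius 11 (area = (32/2)·11.000²·sin(360°/32) = 377.69 mm²); Taking the union: the regions partially overlap — summed areas 1249.83 mm² minus the doubly-counted overlap 347.87 mm² gives 901.96 mm² — area = 901.96 mm²; the r=4.5 sphere at (4, 0) slices to a regular 32-gon of circumradius 1.810 (√(r²−h²) with h=4.12 from center) (area = (32/2)·1.810²·sin(360°/32) = 10.22 mm²); Subtracting the remaining from the first: starting from the result so far (901.96 mm²), the r=4.5 sphere at (4, 0) lies wholly inside it (removes its full 10.22 mm² and its 11.35 mm outline becomes a hole wall) — area = 891.74 mm²; (whole slice rotated 80° about Z — lengths, areas and connectivity unchanged). Overall, the cross-section is one region with 1 hole. Net area = 891.74 mm².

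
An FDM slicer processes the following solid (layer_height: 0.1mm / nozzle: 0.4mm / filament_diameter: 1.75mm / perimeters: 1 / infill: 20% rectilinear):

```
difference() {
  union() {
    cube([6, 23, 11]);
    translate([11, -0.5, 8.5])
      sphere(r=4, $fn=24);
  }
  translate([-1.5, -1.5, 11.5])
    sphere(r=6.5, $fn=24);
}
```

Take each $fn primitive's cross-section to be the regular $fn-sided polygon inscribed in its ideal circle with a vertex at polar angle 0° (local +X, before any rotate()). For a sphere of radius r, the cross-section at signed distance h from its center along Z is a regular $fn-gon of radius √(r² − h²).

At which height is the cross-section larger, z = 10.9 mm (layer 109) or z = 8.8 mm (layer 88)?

layer 88 (z = 8.8 mm)

Layer 109 (z = 10.9): the 6×23 cube contributes its full rectangle (area 138.00 mm²); the r=4 sphere at (11, -0.5) slices to a regular 24-gon of circumradius 3.200 (√(r²−h²) with h=2.4 from center) (area = (24/2)·3.200²·sin(360°/24) = 31.80 mm²); Taking the union: the 2 present regions are separate (no shared area or edge), so areas and boundary lengths simply add and each stays a separate island — area = 169.80 mm²; the r=6.5 sphere at (-1.5, -1.5) contributes a regular 24-gon of circumradius √(6.5²−0.6²) = 6.472 (area = (24/2)·6.472²·sin(360°/24) = 130.10 mm²); Subtracting the remaining from the first: starting from that combined region (169.80 mm²), the r=6.5 sphere at (-1.5, -1.5) partially overlaps it — only the 15.66 mm² overlap (of its 130.10 mm²) is removed, clipping the outline — area = 154.15 mm². So its area = 154.15 mm². Layer 88 (z = 8.8): the 6×23 cube contributes its full rectangle (area 138.00 mm²); the r=4 sphere at (11, -0.5) contributes a regular 24-gon of circumradius √(4²−0.3²) = 3.989 (area = (24/2)·3.989²·sin(360°/24) = 49.41 mm²); Taking the union: the 2 present regions are separate (no shared area or edge), so areas and boundary lengths simply add and each stays a separate island — area = 187.41 mm²; the r=6.5 sphere at (-1.5, -1.5) slices to a regular 24-gon of circumradius 5.913 (√(r²−h²) with h=2.7 from center) (area = (24/2)·5.913²·sin(360°/24) = 108.58 mm²); Subtracting the remaining from the first: starting from that combined region (187.41 mm²), the r=6.5 sphere at (-1.5, -1.5) partially overlaps it — only the 11.95 mm² overlap (of its 108.58 mm²) is removed, clipping the outline — area = 175.46 mm². So its area = 175.46 mm². Layer 88 is larger (175.46 vs 154.15 mm²).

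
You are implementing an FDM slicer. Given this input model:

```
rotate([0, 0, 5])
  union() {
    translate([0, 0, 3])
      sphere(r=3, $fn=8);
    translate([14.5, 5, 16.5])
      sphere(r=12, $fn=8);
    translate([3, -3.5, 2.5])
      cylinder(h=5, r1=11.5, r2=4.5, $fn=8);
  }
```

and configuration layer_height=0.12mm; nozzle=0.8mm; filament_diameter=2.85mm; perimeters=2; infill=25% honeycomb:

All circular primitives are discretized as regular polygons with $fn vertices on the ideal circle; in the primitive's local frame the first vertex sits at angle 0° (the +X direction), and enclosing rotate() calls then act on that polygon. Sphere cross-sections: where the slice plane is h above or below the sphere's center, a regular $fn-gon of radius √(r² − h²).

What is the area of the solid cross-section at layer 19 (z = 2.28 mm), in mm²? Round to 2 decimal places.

At z = 2.28 mm: the r=3 sphere slices to a regular 8-gon of circumradius 2.912 (√(r²−h²) with h=0.72 from center) (area = (8/2)·2.912²·sin(360°/8) = 23.99 mm²); the sphere at (14.5, 5) is absent (|z−center|=14.220 > r=12); the cone at (3, -3.5) does not reach this height (z outside [2.5, 7.5]); Taking the union: only the r=3 sphere is present, so the union is just that shape — area = 23.99 mm²; (rotated 5° about Z; rotation is an isometry so areas/perimeters/island counts are preserved). Overall, the cross-section is a single solid region. Net area = 23.99 mm².

23.99 mm²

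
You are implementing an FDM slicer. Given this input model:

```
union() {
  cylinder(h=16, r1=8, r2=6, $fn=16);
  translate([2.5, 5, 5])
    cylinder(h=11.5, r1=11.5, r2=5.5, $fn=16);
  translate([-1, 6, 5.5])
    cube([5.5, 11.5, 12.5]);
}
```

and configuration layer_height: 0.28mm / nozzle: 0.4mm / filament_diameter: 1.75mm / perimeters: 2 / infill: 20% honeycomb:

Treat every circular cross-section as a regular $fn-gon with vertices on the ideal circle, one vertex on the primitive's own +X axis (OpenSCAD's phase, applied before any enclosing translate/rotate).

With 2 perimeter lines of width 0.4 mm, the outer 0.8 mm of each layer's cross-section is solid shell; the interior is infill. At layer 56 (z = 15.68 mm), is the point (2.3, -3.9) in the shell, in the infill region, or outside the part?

At z = 15.68 mm: the cone: at t=0.980 of its height the radius interpolates to r₁+(r₂−r₁)t = 6.040, giving a regular 16-gon of that circumradius; the cone at (2.5, 5): at t=0.929 of its height the radius interpolates to r₁+(r₂−r₁)t = 5.928, giving a regular 16-gon of that circumradius; the cube at (-1, 6) (footprint 5.5×11.5) is included at this height; Combining (union): the regions partially overlap (shared area 71.22 mm²), so overlapping operands fuse into one piece — 1 connected region. Overall, the cross-section is a single solid region. The nearest boundary edge runs (4.27, -4.27)→(2.31, -5.58); distance from the point to it = 1.40 mm. The point is inside the cross-section and 1.40 mm from the nearest boundary — more than the 0.8 mm shell width (2 × 0.4), so it's in the infill interior.

infill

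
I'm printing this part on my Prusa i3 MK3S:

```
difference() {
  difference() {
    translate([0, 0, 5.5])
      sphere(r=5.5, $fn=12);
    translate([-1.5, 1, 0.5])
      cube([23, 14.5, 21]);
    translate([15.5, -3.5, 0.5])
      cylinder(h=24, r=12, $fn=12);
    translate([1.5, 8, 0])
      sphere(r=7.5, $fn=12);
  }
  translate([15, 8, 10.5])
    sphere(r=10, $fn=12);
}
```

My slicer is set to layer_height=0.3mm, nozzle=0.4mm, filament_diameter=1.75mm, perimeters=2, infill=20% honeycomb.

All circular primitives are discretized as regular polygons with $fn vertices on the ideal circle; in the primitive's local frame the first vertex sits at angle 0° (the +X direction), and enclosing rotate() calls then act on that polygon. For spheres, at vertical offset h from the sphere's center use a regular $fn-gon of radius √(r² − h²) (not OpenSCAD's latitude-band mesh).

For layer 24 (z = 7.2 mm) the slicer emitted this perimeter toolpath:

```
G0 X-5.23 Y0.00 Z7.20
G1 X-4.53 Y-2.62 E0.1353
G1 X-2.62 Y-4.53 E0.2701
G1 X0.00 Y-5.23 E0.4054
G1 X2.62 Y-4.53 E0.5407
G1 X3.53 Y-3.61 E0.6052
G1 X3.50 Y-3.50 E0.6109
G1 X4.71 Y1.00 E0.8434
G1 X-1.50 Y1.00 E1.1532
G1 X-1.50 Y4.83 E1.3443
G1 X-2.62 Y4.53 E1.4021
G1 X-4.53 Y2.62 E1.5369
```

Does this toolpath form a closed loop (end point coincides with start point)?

Start point (G0): (-5.23, 0.00). End point (last G1): the path does not return to the start — open.

no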